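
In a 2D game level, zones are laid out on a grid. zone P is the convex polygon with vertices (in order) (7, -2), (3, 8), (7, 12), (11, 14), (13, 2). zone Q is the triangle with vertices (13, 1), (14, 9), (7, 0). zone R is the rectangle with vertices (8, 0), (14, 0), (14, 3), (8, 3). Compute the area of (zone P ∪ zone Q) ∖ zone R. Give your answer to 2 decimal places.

|zone P ∪ zone Q| = 102.598.
|(zone P ∪ zone Q) ∩ zone R| = 13.25.
|(zone P ∪ zone Q) ∖ zone R| = 102.598 − 13.25 = 89.35.

89.35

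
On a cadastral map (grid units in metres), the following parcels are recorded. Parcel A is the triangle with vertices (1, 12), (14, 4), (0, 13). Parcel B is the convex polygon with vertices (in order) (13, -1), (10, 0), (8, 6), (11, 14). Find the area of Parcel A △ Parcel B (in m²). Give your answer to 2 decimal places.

|Parcel A| = 2.5, |Parcel B| = 38.5, |Parcel A∩Parcel B| = 0.3643.
|Parcel A △ Parcel B| = |Parcel A| + |Parcel B| − 2·|Parcel A∩Parcel B| = 2.5 + 38.5 − 0.7285 = 40.27.

40.27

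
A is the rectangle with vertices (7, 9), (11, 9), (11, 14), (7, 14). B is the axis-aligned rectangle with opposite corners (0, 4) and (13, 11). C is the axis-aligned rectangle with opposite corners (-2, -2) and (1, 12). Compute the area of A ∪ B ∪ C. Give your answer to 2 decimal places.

138.00

By inclusion–exclusion:
Individual areas: |A| = 20, |B| = 91, |C| = 42.
|A∩B|: x∈[7,11], y∈[9,11] → 4·2 = 8.
|A∩C| = 0 (no overlap).
|B∩C|: x∈[0,1], y∈[4,11] → 1·7 = 7.
|A∩B∩C| = 0.
|A ∪ B ∪ C| = 153 − 15 + 0 = 138.00.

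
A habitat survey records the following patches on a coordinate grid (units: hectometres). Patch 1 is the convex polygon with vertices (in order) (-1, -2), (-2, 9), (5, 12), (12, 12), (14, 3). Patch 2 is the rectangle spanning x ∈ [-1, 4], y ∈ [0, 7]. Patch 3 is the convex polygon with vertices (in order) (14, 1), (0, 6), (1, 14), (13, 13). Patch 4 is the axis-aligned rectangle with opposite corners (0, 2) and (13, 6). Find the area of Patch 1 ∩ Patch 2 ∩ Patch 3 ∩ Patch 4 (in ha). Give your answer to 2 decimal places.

The intersection is the polygon with vertices (4,4.571), (0,6), (4,6).
By the shoelace formula its area is 2.86.

2.86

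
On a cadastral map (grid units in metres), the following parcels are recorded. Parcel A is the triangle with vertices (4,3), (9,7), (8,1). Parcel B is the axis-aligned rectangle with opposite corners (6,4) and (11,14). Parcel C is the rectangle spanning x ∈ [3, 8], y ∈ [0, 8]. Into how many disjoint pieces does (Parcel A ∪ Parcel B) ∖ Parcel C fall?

(Parcel A ∪ Parcel B) ∖ Parcel C is a single connected region.

1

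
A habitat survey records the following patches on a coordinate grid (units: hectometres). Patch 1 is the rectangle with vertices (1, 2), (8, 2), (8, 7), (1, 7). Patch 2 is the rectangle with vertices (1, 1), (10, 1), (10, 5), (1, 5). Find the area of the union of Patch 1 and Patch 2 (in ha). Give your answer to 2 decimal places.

50.00

By inclusion–exclusion:
Individual areas: |Patch 1| = 35, |Patch 2| = 36.
|Patch 1∩Patch 2|: x∈[1,8], y∈[2,5] → 7·3 = 21.
|Patch 1 ∪ Patch 2| = 71 − 21 = 50.00.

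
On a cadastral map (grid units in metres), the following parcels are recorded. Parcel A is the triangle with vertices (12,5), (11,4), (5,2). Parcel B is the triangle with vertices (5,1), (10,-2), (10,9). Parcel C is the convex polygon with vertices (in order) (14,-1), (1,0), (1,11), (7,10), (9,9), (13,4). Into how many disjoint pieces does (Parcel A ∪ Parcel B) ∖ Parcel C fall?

2

(Parcel A ∪ Parcel B) ∖ Parcel C splits into 2 disjoint pieces (area 1.6346, area 0.2741).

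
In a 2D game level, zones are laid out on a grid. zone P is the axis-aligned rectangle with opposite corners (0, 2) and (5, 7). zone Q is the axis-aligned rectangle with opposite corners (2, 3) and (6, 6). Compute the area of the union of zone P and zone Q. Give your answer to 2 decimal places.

28.00

By inclusion–exclusion:
Individual areas: |zone P| = 25, |zone Q| = 12.
|zone P∩zone Q|: x∈[2,5], y∈[3,6] → 3·3 = 9.
|zone P ∪ zone Q| = 37 − 9 = 28.00.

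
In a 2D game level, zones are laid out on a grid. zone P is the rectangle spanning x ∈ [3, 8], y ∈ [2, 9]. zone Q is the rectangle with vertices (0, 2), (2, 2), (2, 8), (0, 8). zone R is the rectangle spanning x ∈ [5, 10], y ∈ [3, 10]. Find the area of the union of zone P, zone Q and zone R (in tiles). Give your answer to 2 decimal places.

64.00

By inclusion–exclusion:
Individual areas: |zone P| = 35, |zone Q| = 12, |zone R| = 35.
|zone P∩zone Q| = 0 (no overlap).
|zone P∩zone R|: x∈[5,8], y∈[3,9] → 3·6 = 18.
|zone Q∩zone R| = 0 (no overlap).
|zone P∩zone Q∩zone R| = 0.
|zone P ∪ zone Q ∪ zone R| = 82 − 18 + 0 = 64.00.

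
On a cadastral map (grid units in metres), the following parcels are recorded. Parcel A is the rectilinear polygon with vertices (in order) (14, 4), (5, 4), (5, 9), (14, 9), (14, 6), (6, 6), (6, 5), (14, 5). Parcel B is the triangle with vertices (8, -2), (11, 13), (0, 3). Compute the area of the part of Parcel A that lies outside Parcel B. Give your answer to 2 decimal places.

|Parcel A| = 37, |Parcel A∩Parcel B| = 18.8364.
|Parcel A ∖ Parcel B| = |Parcel A| − |Parcel A∩Parcel B| = 37 − 18.8364 = 18.16.

18.16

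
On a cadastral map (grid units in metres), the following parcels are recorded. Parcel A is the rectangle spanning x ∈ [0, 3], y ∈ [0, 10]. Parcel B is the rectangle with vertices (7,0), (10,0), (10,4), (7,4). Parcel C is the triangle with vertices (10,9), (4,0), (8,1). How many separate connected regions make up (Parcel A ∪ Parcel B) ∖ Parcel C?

2

(Parcel A ∪ Parcel B) ∖ Parcel C splits into 2 disjoint pieces (area 30, area 7.75).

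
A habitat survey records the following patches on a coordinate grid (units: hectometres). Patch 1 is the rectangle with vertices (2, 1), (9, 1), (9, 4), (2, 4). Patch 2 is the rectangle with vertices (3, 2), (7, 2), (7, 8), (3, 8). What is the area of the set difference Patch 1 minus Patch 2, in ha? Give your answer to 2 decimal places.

13.00

|Patch 1∩Patch 2|: x∈[3,7], y∈[2,4] → 4·2 = 8.
|Patch 1| = 21.
|Patch 1 ∖ Patch 2| = |Patch 1| − |Patch 1∩Patch 2| = 21 − 8 = 13.00.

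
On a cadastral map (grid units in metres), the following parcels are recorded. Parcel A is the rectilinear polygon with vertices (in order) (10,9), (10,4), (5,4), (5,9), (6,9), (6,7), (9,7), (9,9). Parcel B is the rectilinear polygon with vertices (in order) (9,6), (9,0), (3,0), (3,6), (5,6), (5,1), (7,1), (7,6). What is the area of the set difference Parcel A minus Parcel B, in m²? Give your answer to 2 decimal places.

|Parcel A| = 19, |Parcel A∩Parcel B| = 4.
|Parcel A ∖ Parcel B| = |Parcel A| − |Parcel A∩Parcel B| = 19 − 4 = 15.00.

15.00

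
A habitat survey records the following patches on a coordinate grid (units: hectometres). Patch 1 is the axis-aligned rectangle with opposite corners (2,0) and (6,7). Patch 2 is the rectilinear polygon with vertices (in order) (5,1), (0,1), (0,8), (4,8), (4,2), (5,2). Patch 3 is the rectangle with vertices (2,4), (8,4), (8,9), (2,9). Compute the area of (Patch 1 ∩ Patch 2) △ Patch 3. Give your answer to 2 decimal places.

|Patch 1 ∩ Patch 2| = 13.
|(Patch 1 ∩ Patch 2) ∩ Patch 3| = 6.
|(Patch 1 ∩ Patch 2) △ Patch 3| = 13 + 30 − 12 = 31.00.

31.00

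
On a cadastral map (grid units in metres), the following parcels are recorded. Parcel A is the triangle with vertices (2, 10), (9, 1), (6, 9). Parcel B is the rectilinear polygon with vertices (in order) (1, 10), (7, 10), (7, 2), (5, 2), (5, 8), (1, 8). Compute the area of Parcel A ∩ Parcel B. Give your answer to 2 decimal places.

10.40

The intersection is the polygon with vertices (2,10), (6,9), (7,6.333), (7,3.571), (5,6.143), (5,8), (3.556,8).
By the shoelace formula its area is 10.40.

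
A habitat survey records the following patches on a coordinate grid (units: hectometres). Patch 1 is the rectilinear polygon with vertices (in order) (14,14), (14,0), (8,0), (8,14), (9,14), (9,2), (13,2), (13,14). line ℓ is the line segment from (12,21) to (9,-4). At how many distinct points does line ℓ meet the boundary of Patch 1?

2

The segment meets the boundary at (9.72,2), (9.48,0).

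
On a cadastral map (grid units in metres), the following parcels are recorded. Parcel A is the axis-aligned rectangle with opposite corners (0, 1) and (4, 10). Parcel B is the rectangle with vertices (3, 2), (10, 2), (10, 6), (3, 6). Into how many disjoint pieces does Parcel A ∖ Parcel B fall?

1

Parcel A ∖ Parcel B is a single connected region.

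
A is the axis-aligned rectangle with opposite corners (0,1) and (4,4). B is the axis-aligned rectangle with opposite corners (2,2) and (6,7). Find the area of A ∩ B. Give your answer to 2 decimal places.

4.00

|A∩B|: x∈[2,4], y∈[2,4] → 2·2 = 4.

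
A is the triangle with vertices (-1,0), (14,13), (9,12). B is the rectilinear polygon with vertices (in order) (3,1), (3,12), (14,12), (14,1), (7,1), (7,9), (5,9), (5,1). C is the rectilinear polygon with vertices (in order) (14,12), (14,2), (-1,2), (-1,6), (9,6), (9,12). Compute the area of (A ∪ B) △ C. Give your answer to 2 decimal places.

67.32

|A ∪ B| = 114.1064.
|(A ∪ B) ∩ C| = 68.3949.
|(A ∪ B) △ C| = 114.1064 + 90 − 136.7897 = 67.32.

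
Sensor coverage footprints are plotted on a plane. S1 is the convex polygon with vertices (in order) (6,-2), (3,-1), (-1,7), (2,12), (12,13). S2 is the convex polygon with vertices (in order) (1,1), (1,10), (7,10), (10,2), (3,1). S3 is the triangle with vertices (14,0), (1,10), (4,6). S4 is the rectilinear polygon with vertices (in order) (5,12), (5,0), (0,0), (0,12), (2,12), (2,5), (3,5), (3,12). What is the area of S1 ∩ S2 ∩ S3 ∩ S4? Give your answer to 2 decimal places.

3.30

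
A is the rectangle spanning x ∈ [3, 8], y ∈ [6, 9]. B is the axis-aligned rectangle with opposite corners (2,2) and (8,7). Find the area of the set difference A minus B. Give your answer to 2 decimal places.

10.00

|A∩B|: x∈[3,8], y∈[6,7] → 5·1 = 5.
|A| = 15.
|A ∖ B| = |A| − |A∩B| = 15 − 5 = 10.00.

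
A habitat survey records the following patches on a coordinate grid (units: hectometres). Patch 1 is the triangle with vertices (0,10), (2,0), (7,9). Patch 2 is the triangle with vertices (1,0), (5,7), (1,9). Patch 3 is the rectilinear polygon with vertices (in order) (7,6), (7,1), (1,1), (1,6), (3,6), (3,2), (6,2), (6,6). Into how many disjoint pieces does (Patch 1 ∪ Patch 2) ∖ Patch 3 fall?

3

(Patch 1 ∪ Patch 2) ∖ Patch 3 splits into 3 disjoint pieces (area 25.3889, area 0.3778, area 0.2857).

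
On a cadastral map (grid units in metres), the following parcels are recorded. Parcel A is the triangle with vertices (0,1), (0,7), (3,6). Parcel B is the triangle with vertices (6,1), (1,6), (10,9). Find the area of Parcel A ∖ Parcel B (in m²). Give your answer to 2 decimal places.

|Parcel A| = 9, |Parcel A∩Parcel B| = 1.5833.
|Parcel A ∖ Parcel B| = |Parcel A| − |Parcel A∩Parcel B| = 9 − 1.5833 = 7.42.

7.42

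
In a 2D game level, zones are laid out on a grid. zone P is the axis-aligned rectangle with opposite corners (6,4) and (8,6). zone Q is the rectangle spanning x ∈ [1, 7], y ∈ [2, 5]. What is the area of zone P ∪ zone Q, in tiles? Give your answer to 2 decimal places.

By inclusion–exclusion:
Individual areas: |zone P| = 4, |zone Q| = 18.
|zone P∩zone Q|: x∈[6,7], y∈[4,5] → 1·1 = 1.
|zone P ∪ zone Q| = 22 − 1 = 21.00.

21.00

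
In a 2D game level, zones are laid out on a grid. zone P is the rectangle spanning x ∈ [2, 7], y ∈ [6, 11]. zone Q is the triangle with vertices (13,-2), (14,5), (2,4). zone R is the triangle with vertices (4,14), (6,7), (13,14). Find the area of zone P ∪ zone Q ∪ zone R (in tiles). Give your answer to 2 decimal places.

92.21

By inclusion–exclusion:
Individual areas: |zone P| = 25, |zone Q| = 41.5, |zone R| = 31.5.
|zone P∩zone Q| = 0.
|zone P∩zone R| = 5.7857.
|zone Q∩zone R| = 0.
|zone P∩zone Q∩zone R| = 0.
|zone P ∪ zone Q ∪ zone R| = 98 − 5.7857 + 0 = 92.21.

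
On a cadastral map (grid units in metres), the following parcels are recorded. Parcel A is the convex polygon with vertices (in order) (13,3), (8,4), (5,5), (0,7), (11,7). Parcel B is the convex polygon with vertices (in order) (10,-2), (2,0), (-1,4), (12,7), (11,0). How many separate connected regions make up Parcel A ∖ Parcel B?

Parcel A ∖ Parcel B splits into 2 disjoint pieces (area 1.6806, area 10.4331).

2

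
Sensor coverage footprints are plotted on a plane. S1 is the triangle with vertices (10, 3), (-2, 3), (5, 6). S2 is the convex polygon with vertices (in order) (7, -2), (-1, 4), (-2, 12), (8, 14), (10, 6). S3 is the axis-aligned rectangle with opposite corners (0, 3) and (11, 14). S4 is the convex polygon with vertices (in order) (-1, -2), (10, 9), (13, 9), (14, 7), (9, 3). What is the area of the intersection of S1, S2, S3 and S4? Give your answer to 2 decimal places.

6.44

The intersection is the polygon with vertices (9.082,3.551), (8.875,3), (4,3), (6.25,5.25).
By the shoelace formula its area is 6.44.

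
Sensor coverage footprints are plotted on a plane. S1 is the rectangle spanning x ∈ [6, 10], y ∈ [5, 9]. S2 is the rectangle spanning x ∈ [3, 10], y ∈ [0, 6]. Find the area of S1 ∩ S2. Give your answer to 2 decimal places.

|S1∩S2|: x∈[6,10], y∈[5,6] → 4·1 = 4.

4.00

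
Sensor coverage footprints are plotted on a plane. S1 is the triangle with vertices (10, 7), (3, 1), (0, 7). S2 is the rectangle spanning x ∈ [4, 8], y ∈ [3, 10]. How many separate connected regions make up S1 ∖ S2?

S1 ∖ S2 splits into 2 disjoint pieces (area 1.7143, area 15.3333).

2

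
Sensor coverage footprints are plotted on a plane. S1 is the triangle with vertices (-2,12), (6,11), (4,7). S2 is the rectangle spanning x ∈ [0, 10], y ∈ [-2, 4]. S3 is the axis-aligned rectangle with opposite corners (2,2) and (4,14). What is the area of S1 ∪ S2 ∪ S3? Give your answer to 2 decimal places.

89.92

By inclusion–exclusion:
Individual areas: |S1| = 17, |S2| = 60, |S3| = 24.
|S1∩S2| = 0.
|S1∩S3| = 7.0833.
|S2∩S3|: x∈[2,4], y∈[2,4] → 2·2 = 4.
|S1∩S2∩S3| = 0.
|S1 ∪ S2 ∪ S3| = 101 − 11.0833 + 0 = 89.92.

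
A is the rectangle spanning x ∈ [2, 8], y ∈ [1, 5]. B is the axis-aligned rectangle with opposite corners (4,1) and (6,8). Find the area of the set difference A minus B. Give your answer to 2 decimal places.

|A∩B|: x∈[4,6], y∈[1,5] → 2·4 = 8.
|A| = 24.
|A ∖ B| = |A| − |A∩B| = 24 − 8 = 16.00.

16.00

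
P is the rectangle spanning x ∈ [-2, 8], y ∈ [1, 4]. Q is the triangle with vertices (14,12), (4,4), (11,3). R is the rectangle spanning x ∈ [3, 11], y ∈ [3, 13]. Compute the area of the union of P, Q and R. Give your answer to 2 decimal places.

By inclusion–exclusion:
Individual areas: |P| = 30, |Q| = 33, |R| = 80.
|P∩Q| = 1.1429.
|P∩R|: x∈[3,8], y∈[3,4] → 5·1 = 5.
|Q∩R| = 23.1.
|P∩Q∩R| = 1.1429.
|P ∪ Q ∪ R| = 143 − 29.2429 + 1.1429 = 114.90.

114.90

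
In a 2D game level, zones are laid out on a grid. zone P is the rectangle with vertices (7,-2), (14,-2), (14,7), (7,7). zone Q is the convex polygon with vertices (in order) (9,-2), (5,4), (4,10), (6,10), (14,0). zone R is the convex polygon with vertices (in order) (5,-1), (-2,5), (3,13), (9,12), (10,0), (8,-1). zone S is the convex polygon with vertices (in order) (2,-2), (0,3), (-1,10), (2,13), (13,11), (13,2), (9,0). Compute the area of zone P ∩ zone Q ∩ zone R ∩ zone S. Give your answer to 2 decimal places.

17.88

The intersection is the polygon with vertices (9.535,5.581), (9.96,0.48), (9,0), (7.88,-0.32), (7,1), (7,7), (8.4,7).
By the shoelace formula its area is 17.88.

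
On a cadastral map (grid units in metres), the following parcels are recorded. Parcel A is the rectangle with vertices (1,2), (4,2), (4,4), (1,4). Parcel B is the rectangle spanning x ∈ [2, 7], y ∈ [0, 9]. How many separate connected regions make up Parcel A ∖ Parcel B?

Parcel A ∖ Parcel B is a single connected region.

1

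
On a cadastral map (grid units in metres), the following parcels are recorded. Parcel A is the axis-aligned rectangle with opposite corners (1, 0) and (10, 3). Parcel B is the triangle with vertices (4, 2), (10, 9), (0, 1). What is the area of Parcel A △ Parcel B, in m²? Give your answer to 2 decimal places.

30.69

|Parcel A| = 27, |Parcel B| = 11, |Parcel A∩Parcel B| = 3.6536.
|Parcel A △ Parcel B| = |Parcel A| + |Parcel B| − 2·|Parcel A∩Parcel B| = 27 + 11 − 7.3071 = 30.69.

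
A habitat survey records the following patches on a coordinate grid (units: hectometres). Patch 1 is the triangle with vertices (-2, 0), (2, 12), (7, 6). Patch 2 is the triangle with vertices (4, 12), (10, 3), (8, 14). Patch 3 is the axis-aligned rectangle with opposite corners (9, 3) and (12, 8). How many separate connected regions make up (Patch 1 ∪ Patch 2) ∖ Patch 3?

2

(Patch 1 ∪ Patch 2) ∖ Patch 3 splits into 2 disjoint pieces (area 42, area 22.0227).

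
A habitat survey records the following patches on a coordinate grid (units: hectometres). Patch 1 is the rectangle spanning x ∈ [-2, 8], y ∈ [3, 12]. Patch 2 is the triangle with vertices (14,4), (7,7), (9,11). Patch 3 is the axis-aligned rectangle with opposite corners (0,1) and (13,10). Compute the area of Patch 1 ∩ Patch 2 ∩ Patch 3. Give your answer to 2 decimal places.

The intersection is the polygon with vertices (7,7), (8,9), (8,6.571).
By the shoelace formula its area is 1.21.

1.21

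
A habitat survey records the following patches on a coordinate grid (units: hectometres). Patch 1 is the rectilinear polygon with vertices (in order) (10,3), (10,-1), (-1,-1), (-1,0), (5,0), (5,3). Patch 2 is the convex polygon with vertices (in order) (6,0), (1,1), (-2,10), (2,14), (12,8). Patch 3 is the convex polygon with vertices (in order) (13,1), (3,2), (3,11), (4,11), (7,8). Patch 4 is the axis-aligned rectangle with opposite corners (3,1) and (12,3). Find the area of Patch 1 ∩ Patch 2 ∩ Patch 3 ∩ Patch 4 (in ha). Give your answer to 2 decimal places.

3.62

The intersection is the polygon with vertices (7.186,1.581), (5,1.8), (5,3), (8.25,3).
By the shoelace formula its area is 3.62.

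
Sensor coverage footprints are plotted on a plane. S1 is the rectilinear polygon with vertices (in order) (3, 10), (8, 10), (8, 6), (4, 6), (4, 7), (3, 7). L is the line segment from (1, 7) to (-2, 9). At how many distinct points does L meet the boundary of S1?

0

The segment lies entirely outside S1 and never meets its boundary.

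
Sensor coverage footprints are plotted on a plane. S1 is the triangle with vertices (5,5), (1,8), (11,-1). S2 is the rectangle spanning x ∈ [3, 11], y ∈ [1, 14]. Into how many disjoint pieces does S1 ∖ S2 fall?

S1 ∖ S2 splits into 2 disjoint pieces (area 0.3, area 0.2222).

2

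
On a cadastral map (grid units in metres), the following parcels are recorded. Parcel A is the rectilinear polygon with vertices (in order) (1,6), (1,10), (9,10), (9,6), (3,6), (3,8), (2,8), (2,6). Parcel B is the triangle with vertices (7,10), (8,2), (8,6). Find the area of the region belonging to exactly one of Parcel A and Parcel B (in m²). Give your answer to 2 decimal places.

|Parcel A| = 30, |Parcel B| = 2, |Parcel A∩Parcel B| = 1.
|Parcel A △ Parcel B| = |Parcel A| + |Parcel B| − 2·|Parcel A∩Parcel B| = 30 + 2 − 2 = 30.00.

30.00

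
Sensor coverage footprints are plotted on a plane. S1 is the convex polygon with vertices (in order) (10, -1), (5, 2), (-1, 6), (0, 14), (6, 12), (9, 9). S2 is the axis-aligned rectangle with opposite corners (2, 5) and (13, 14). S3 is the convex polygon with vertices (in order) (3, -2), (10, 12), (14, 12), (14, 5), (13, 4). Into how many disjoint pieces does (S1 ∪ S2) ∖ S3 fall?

(S1 ∪ S2) ∖ S3 splits into 2 disjoint pieces (area 96.3333, area 3.7836).

2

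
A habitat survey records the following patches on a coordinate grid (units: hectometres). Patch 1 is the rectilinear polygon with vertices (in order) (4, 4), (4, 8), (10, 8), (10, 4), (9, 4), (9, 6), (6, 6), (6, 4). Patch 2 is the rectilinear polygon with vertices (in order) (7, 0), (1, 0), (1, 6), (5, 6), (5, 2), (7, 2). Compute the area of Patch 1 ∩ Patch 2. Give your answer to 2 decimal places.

The intersection is the polygon with vertices (4,6), (5,6), (5,4), (4,4).
By the shoelace formula its area is 2.00.

2.00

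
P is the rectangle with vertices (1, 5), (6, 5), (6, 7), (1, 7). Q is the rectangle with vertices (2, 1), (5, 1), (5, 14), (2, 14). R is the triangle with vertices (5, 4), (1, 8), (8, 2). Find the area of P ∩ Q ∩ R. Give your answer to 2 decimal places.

The intersection is the polygon with vertices (4,5), (2,7), (2.167,7), (4.5,5).
By the shoelace formula its area is 0.67.

0.67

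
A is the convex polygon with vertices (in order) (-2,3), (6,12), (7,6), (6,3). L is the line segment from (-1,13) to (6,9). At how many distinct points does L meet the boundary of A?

The segment meets the boundary at (4.232,10.011).

1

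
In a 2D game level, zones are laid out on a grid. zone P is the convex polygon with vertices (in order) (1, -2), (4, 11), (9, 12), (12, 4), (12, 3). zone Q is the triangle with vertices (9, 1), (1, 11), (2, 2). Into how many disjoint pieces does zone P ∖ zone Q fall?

zone P ∖ zone Q splits into 2 disjoint pieces (area 12.456, area 55.061).

2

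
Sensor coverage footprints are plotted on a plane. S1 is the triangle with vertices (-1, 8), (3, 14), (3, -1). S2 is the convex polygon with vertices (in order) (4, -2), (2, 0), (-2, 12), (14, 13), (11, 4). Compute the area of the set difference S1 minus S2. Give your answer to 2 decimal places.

1.55

|S1| = 30, |S1∩S2| = 28.454.
|S1 ∖ S2| = |S1| − |S1∩S2| = 30 − 28.454 = 1.55.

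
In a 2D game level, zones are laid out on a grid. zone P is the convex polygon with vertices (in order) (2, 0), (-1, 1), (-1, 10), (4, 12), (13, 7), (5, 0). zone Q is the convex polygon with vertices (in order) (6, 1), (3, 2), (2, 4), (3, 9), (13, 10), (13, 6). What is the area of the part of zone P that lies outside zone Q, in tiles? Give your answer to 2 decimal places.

|zone P| = 111, |zone P∩zone Q| = 59.5245.
|zone P ∖ zone Q| = |zone P| − |zone P∩zone Q| = 111 − 59.5245 = 51.48.

51.48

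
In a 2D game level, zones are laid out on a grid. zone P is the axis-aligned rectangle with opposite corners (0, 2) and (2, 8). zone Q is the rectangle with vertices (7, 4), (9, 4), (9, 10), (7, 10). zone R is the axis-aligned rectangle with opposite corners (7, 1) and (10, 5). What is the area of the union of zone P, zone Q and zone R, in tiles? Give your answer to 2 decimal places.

34.00

By inclusion–exclusion:
Individual areas: |zone P| = 12, |zone Q| = 12, |zone R| = 12.
|zone P∩zone Q| = 0 (no overlap).
|zone P∩zone R| = 0 (no overlap).
|zone Q∩zone R|: x∈[7,9], y∈[4,5] → 2·1 = 2.
|zone P∩zone Q∩zone R| = 0.
|zone P ∪ zone Q ∪ zone R| = 36 − 2 + 0 = 34.00.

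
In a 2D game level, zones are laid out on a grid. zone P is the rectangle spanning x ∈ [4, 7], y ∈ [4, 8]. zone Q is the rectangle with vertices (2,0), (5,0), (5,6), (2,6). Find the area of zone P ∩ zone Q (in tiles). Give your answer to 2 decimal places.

|zone P∩zone Q|: x∈[4,5], y∈[4,6] → 1·2 = 2.

2.00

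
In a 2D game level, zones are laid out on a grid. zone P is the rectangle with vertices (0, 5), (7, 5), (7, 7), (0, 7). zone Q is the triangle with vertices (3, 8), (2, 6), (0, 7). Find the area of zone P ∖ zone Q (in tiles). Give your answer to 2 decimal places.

12.75

|zone P| = 14, |zone P∩zone Q| = 1.25.
|zone P ∖ zone Q| = |zone P| − |zone P∩zone Q| = 14 − 1.25 = 12.75.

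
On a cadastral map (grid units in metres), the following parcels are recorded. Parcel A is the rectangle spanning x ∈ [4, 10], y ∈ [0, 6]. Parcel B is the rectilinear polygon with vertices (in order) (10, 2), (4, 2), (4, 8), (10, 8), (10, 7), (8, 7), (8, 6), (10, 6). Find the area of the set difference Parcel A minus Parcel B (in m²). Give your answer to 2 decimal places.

|Parcel A| = 36, |Parcel A∩Parcel B| = 24.
|Parcel A ∖ Parcel B| = |Parcel A| − |Parcel A∩Parcel B| = 36 − 24 = 12.00.

12.00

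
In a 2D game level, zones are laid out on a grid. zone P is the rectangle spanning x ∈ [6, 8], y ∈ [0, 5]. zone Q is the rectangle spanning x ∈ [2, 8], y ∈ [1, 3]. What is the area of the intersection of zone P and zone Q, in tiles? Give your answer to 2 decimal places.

|zone P∩zone Q|: x∈[6,8], y∈[1,3] → 2·2 = 4.

4.00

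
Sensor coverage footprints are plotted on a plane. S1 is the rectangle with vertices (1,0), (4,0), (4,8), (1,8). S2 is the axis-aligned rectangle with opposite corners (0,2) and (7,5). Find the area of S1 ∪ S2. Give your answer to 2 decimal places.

By inclusion–exclusion:
Individual areas: |S1| = 24, |S2| = 21.
|S1∩S2|: x∈[1,4], y∈[2,5] → 3·3 = 9.
|S1 ∪ S2| = 45 − 9 = 36.00.

36.00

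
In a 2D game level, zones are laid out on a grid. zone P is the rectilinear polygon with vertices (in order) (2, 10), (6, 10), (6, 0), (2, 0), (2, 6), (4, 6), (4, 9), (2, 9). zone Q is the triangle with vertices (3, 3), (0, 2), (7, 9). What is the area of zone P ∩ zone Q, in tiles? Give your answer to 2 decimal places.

The intersection is the polygon with vertices (6,7.5), (3,3), (2,2.667), (2,4), (4,6), (6,8).
By the shoelace formula its area is 5.42.

5.42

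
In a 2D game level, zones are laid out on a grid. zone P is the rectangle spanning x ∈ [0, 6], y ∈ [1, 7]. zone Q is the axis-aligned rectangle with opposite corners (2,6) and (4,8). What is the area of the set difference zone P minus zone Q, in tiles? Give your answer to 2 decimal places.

34.00

|zone P∩zone Q|: x∈[2,4], y∈[6,7] → 2·1 = 2.
|zone P| = 36.
|zone P ∖ zone Q| = |zone P| − |zone P∩zone Q| = 36 − 2 = 34.00.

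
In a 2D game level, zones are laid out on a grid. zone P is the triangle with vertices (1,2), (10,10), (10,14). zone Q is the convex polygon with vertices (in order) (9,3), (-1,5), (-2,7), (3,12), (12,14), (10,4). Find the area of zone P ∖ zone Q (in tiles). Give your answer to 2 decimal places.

0.99

|zone P| = 18, |zone P∩zone Q| = 17.0114.
|zone P ∖ zone Q| = |zone P| − |zone P∩zone Q| = 18 − 17.0114 = 0.99.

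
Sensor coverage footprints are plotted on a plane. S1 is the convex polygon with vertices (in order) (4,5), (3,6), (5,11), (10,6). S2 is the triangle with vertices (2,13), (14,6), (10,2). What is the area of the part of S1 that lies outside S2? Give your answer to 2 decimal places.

|S1| = 21, |S1∩S2| = 10.706.
|S1 ∖ S2| = |S1| − |S1∩S2| = 21 − 10.706 = 10.29.

10.29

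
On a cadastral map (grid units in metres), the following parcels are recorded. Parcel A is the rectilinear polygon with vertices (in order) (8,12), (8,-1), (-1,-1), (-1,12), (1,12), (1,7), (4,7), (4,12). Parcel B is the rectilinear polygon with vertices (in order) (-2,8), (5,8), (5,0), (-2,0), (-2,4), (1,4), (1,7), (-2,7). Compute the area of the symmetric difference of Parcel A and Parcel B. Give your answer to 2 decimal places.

|Parcel A| = 102, |Parcel B| = 47, |Parcel A∩Parcel B| = 39.
|Parcel A △ Parcel B| = |Parcel A| + |Parcel B| − 2·|Parcel A∩Parcel B| = 102 + 47 − 78 = 71.00.

71.00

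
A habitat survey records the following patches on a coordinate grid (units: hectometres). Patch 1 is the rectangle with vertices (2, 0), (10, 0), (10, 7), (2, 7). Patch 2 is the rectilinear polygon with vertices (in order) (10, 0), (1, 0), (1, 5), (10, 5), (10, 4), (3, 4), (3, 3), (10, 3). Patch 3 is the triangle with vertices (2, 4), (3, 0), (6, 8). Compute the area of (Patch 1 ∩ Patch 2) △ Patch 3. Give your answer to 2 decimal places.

31.25

|Patch 1 ∩ Patch 2| = 33.
|(Patch 1 ∩ Patch 2) ∩ Patch 3| = 5.875.
|(Patch 1 ∩ Patch 2) △ Patch 3| = 33 + 10 − 11.75 = 31.25.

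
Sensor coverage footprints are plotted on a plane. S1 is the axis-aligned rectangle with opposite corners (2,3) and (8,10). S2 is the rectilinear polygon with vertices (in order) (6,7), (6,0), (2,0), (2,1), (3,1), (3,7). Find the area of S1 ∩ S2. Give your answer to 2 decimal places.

The intersection is the polygon with vertices (3,3), (3,7), (6,7), (6,3).
By the shoelace formula its area is 12.00.

12.00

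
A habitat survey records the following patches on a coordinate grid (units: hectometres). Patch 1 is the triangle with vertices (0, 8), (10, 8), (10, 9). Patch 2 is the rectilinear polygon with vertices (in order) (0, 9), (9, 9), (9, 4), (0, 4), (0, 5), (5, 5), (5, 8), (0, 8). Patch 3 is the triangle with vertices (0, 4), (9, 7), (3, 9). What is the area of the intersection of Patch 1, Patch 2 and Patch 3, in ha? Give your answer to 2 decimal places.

The intersection is the polygon with vertices (4.615,8.461), (6,8), (5,8), (2.4,8), (2.553,8.255).
By the shoelace formula its area is 1.08.

1.08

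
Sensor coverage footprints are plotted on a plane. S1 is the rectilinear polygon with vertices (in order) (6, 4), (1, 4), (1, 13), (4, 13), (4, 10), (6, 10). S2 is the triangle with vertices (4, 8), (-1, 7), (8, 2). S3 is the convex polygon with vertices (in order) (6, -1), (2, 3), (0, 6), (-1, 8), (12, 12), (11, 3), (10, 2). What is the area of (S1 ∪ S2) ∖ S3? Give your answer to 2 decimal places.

|S1 ∪ S2| = 43.1111.
|(S1 ∪ S2) ∩ S3| = 30.7935.
|(S1 ∪ S2) ∖ S3| = 43.1111 − 30.7935 = 12.32.

12.32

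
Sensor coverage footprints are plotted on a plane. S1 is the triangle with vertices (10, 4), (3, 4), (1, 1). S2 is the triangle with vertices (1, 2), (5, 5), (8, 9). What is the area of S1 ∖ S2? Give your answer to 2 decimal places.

|S1| = 10.5, |S1∩S2| = 0.3333.
|S1 ∖ S2| = |S1| − |S1∩S2| = 10.5 − 0.3333 = 10.17.

10.17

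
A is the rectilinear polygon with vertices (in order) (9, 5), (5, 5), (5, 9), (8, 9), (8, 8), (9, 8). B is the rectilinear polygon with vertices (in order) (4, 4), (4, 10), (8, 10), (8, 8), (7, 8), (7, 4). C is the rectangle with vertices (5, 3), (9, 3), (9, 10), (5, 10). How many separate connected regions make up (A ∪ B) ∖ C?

1

(A ∪ B) ∖ C is a single connected region.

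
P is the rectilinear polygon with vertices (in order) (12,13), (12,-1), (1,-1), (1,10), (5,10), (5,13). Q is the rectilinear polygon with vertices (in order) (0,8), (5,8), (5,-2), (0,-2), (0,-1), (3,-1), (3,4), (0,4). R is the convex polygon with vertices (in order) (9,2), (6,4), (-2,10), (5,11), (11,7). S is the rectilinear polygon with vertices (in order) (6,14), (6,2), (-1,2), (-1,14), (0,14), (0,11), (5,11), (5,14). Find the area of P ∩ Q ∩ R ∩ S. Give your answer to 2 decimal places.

The intersection is the polygon with vertices (5,8), (5,4.75), (1,7.75), (1,8).
By the shoelace formula its area is 7.00.

7.00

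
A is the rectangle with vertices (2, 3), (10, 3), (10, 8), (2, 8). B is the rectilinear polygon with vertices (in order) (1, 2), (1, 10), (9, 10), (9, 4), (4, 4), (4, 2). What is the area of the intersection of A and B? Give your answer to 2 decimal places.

The intersection is the polygon with vertices (2,3), (2,8), (9,8), (9,4), (4,4), (4,3).
By the shoelace formula its area is 30.00.

30.00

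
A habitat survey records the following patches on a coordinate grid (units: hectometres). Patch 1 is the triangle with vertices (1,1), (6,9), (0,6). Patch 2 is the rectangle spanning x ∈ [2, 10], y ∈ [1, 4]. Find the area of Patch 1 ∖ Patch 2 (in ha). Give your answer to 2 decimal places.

|Patch 1| = 16.5, |Patch 1∩Patch 2| = 0.6125.
|Patch 1 ∖ Patch 2| = |Patch 1| − |Patch 1∩Patch 2| = 16.5 − 0.6125 = 15.89.

15.89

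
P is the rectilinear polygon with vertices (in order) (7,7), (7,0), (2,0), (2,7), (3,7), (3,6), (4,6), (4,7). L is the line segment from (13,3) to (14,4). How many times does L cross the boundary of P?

The segment lies entirely outside P and never meets its boundary.

0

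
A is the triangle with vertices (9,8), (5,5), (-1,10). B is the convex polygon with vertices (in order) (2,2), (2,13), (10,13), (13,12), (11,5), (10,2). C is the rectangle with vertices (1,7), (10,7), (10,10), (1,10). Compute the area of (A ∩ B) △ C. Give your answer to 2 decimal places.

|A ∩ B| = 16.15.
|(A ∩ B) ∩ C| = 11.0833.
|(A ∩ B) △ C| = 16.15 + 27 − 22.1667 = 20.98.

20.98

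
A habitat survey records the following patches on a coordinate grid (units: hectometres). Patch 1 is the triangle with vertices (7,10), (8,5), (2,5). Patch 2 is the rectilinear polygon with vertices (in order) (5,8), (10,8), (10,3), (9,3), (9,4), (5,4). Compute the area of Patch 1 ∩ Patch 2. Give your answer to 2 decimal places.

The intersection is the polygon with vertices (8,5), (5,5), (5,8), (7.4,8).
By the shoelace formula its area is 8.10.

8.10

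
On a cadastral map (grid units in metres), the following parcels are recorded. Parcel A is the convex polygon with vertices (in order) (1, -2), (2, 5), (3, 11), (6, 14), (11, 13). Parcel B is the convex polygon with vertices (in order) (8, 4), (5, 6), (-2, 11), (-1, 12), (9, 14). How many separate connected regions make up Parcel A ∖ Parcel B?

Parcel A ∖ Parcel B splits into 3 disjoint pieces (area 18.9018, area 0.675, area 4.3235).

3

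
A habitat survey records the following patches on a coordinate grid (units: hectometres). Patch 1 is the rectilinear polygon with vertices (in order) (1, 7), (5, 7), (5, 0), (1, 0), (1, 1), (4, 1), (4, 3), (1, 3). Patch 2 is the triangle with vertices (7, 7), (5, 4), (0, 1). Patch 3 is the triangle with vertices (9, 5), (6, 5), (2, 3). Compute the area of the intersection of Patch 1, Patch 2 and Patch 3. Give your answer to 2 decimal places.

The intersection is the polygon with vertices (4.545,3.727), (2.5,3.143), (2.8,3.4), (5,4.5), (5,4).
By the shoelace formula its area is 0.89.

0.89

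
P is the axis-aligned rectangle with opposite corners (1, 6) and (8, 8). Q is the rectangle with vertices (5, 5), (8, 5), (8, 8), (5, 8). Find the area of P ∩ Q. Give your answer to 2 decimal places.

6.00

|P∩Q|: x∈[5,8], y∈[6,8] → 3·2 = 6.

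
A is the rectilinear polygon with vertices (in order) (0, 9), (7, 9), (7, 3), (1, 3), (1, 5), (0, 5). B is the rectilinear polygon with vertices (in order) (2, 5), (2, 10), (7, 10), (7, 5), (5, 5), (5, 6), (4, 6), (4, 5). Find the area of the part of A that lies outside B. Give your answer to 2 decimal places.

21.00

|A| = 40, |A∩B| = 19.
|A ∖ B| = |A| − |A∩B| = 40 − 19 = 21.00.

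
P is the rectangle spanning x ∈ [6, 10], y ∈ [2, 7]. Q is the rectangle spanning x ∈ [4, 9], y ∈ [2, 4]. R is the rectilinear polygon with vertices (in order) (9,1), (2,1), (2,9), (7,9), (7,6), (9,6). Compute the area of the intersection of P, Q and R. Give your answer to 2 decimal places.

The intersection is the polygon with vertices (9,4), (9,2), (6,2), (6,4).
By the shoelace formula its area is 6.00.

6.00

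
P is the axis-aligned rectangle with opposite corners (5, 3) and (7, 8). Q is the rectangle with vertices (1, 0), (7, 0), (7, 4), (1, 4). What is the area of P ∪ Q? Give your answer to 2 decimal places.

By inclusion–exclusion:
Individual areas: |P| = 10, |Q| = 24.
|P∩Q|: x∈[5,7], y∈[3,4] → 2·1 = 2.
|P ∪ Q| = 34 − 2 = 32.00.

32.00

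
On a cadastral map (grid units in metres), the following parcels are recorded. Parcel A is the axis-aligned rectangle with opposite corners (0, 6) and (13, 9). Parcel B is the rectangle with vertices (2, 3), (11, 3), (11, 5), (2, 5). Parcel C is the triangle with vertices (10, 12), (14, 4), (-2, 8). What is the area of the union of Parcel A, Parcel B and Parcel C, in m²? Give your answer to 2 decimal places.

80.79

By inclusion–exclusion:
Individual areas: |Parcel A| = 39, |Parcel B| = 18, |Parcel C| = 56.
|Parcel A∩Parcel B| = 0 (no overlap).
|Parcel A∩Parcel C| = 32.0833.
|Parcel B∩Parcel C| = 0.125.
|Parcel A∩Parcel B∩Parcel C| = 0.
|Parcel A ∪ Parcel B ∪ Parcel C| = 113 − 32.2083 + 0 = 80.79.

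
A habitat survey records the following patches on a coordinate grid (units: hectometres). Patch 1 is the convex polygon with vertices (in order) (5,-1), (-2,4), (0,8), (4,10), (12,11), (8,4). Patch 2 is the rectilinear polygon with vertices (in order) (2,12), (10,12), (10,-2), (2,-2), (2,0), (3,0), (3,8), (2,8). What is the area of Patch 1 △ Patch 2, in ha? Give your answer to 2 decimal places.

|Patch 1| = 87, |Patch 2| = 104, |Patch 1∩Patch 2| = 57.8214.
|Patch 1 △ Patch 2| = |Patch 1| + |Patch 2| − 2·|Patch 1∩Patch 2| = 87 + 104 − 115.6429 = 75.36.

75.36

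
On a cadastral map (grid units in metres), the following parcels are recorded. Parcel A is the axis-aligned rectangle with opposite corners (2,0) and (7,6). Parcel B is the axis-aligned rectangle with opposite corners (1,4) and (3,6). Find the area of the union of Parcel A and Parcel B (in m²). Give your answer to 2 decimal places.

32.00

By inclusion–exclusion:
Individual areas: |Parcel A| = 30, |Parcel B| = 4.
|Parcel A∩Parcel B|: x∈[2,3], y∈[4,6] → 1·2 = 2.
|Parcel A ∪ Parcel B| = 34 − 2 = 32.00.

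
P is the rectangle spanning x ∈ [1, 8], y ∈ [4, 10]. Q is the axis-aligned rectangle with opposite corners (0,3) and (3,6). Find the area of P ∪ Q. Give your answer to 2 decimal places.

47.00

By inclusion–exclusion:
Individual areas: |P| = 42, |Q| = 9.
|P∩Q|: x∈[1,3], y∈[4,6] → 2·2 = 4.
|P ∪ Q| = 51 − 4 = 47.00.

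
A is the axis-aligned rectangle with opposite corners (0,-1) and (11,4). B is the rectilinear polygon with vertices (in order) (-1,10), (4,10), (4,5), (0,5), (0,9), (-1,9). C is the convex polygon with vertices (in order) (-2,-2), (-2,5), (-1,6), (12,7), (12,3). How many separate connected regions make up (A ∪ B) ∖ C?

(A ∪ B) ∖ C splits into 2 disjoint pieces (area 18.5786, area 16.0769).

2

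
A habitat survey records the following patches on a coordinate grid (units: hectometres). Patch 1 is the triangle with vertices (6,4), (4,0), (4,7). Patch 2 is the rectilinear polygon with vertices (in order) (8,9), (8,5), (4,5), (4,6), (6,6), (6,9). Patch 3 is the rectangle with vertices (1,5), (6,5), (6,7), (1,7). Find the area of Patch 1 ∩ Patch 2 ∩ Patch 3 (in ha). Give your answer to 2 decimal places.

1.00

The intersection is the polygon with vertices (4.667,6), (5.333,5), (4,5), (4,6).
By the shoelace formula its area is 1.00.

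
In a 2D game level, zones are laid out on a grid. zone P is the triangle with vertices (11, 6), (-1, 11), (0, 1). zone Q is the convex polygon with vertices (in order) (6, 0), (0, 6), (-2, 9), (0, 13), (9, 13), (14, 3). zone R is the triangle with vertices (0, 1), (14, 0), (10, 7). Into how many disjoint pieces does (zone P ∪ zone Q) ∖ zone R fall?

2

(zone P ∪ zone Q) ∖ zone R splits into 2 disjoint pieces (area 109.3529, area 0.5415).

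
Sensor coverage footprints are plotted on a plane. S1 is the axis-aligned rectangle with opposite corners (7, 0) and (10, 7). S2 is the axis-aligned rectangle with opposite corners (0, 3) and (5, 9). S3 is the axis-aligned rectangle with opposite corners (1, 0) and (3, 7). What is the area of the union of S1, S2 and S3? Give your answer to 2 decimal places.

By inclusion–exclusion:
Individual areas: |S1| = 21, |S2| = 30, |S3| = 14.
|S1∩S2| = 0 (no overlap).
|S1∩S3| = 0 (no overlap).
|S2∩S3|: x∈[1,3], y∈[3,7] → 2·4 = 8.
|S1∩S2∩S3| = 0.
|S1 ∪ S2 ∪ S3| = 65 − 8 + 0 = 57.00.

57.00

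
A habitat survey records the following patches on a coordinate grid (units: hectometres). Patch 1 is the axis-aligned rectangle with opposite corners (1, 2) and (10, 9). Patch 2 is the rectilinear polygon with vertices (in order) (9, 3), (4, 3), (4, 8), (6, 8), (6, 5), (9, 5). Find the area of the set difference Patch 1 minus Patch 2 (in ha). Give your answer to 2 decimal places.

|Patch 1| = 63, |Patch 1∩Patch 2| = 16.
|Patch 1 ∖ Patch 2| = |Patch 1| − |Patch 1∩Patch 2| = 63 − 16 = 47.00.

47.00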